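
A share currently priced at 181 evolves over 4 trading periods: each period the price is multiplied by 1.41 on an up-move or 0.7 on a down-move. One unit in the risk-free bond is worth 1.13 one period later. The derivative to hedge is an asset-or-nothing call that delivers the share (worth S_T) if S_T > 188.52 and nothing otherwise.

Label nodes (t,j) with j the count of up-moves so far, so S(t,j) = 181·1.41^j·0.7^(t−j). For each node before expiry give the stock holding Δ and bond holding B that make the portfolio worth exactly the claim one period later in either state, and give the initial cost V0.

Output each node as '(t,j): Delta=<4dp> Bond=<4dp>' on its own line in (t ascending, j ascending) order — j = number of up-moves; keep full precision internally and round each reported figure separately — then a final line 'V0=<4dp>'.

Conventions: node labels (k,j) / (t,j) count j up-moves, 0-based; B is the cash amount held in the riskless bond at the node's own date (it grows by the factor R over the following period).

Risk-neutral probability p* = (R−d)/(u−d) = (1.13−0.7)/(1.41−0.7) = 0.6056.
Terminal payoffs: V(4,0)=0.0000, V(4,1)=0.0000, V(4,2)=0.0000, V(4,3)=355.1681, V(4,4)=715.4100
  t=3,j=0: stock 62.0830 → up 87.5370 (V=0.0000), down 43.4581 (V=0.0000). Price 0.0000; hedge Δ=0.0000, bond B=0.0000.
  t=3,j=1: stock 125.0529 → up 176.3246 (V=0.0000), down 87.5370 (V=0.0000). Price 0.0000; hedge Δ=0.0000, bond B=0.0000.
  t=3,j=2: stock 251.8923 → up 355.1681 (V=355.1681), down 176.3246 (V=0.0000). Price 190.3556; hedge Δ=1.9859, bond B=-309.8812.
  t=3,j=3: stock 507.3830 → up 715.4100 (V=715.4100), down 355.1681 (V=355.1681). Price 507.3830; hedge Δ=1.0000, bond B=0.0000.
  t=2,j=0: stock 88.6900 → up 125.0529 (V=0.0000), down 62.0830 (V=0.0000). Price 0.0000; hedge Δ=0.0000, bond B=0.0000.
  t=2,j=1: stock 178.6470 → up 251.8923 (V=190.3556), down 125.0529 (V=0.0000). Price 102.0228; hedge Δ=1.5008, bond B=-166.0836.
  t=2,j=2: stock 359.8461 → up 507.3830 (V=507.3830), down 251.8923 (V=190.3556). Price 338.3700; hedge Δ=1.2409, bond B=-108.1475.
  t=1,j=0: stock 126.7000 → up 178.6470 (V=102.0228), down 88.6900 (V=0.0000). Price 54.6801; hedge Δ=1.1341, bond B=-89.0140.
  t=1,j=1: stock 255.2100 → up 359.8461 (V=338.3700), down 178.6470 (V=102.0228). Price 216.9581; hedge Δ=1.3044, bond B=-115.9253.
  t=0,j=0: stock 181.0000 → up 255.2100 (V=216.9581), down 126.7000 (V=54.6801). Price 135.3638; hedge Δ=1.2628, bond B=-93.1968.
Sanity check at the root: Δ(0,0)·S0 + B(0,0) reproduces V0 = 135.3638.

(0,0): Delta=1.2628 Bond=-93.1968
(1,0): Delta=1.1341 Bond=-89.0140
(1,1): Delta=1.3044 Bond=-115.9253
(2,0): Delta=0.0000 Bond=0.0000
(2,1): Delta=1.5008 Bond=-166.0836
(2,2): Delta=1.2409 Bond=-108.1475
(3,0): Delta=0.0000 Bond=0.0000
(3,1): Delta=0.0000 Bond=0.0000
(3,2): Delta=1.9859 Bond=-309.8812
(3,3): Delta=1.0000 Bond=0.0000
V0=135.3638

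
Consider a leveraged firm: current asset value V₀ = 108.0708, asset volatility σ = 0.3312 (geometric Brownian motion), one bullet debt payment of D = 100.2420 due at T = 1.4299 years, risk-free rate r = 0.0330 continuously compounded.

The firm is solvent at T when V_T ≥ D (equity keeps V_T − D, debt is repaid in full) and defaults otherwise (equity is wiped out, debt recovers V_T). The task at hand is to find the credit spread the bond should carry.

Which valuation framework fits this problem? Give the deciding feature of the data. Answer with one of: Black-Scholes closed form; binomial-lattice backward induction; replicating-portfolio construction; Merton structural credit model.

Key observation: the question is about default risk generated by asset-value dynamics against a debt face of 100.2420 — the structural framework prices exactly that.

framework: Merton structural credit model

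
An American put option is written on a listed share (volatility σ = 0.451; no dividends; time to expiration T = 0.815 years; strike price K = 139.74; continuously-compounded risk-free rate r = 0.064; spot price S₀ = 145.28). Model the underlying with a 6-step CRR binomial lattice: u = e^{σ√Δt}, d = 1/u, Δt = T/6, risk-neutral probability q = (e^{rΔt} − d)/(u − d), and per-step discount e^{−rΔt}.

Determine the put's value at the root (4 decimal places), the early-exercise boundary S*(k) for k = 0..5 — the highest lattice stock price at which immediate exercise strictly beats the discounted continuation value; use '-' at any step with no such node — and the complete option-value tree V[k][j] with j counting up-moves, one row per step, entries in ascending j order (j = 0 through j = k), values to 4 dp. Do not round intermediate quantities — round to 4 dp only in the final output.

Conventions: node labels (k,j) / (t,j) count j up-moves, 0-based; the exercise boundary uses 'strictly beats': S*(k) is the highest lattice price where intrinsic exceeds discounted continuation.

price = 17.0520
boundary = - - - 88.2353 104.1910 88.2353
tree:
17.0520
25.6392 8.2294
37.1792 13.8318 2.4211
51.5047 22.6181 4.7394 0.0000
65.0170 35.5490 9.2773 0.0000 0.0000
76.4600 51.5047 18.1604 0.0000 0.0000 0.0000
86.1506 65.0170 35.5490 0.0000 0.0000 0.0000 0.0000

Δt=0.13583, u=1.18083, d=0.84686, q=0.48468, disc=e^(-rΔt)=0.99134
k=6 terminal: V=max(K-S,0) → 86.1506 65.0170 35.5490 0.0000 0.0000 0.0000 0.0000
k=5: j=0 S=63.2800 intr=76.4600 cont=75.2504 V=76.4600[EX]; j=1 S=88.2353 intr=51.5047 cont=50.2952 V=51.5047[EX]; j=2 S=123.0320 intr=16.7080 cont=18.1604 V=18.1604[hold]; j=3 S=171.5512 intr=0.0000 cont=0.0000 V=0.0000[hold]; j=4 S=239.2045 intr=0.0000 cont=0.0000 V=0.0000[hold]; j=5 S=333.5378 intr=0.0000 cont=0.0000 V=0.0000[hold]  S*(5)=88.2353
k=4: j=0 S=74.7230 intr=65.0170 cont=63.8074 V=65.0170[EX]; j=1 S=104.1910 intr=35.5490 cont=35.0373 V=35.5490[EX]; j=2 S=145.2800 intr=0.0000 cont=9.2773 V=9.2773[hold]; j=3 S=202.5730 intr=0.0000 cont=0.0000 V=0.0000[hold]; j=4 S=282.4601 intr=0.0000 cont=0.0000 V=0.0000[hold]  S*(4)=104.1910
k=3: j=0 S=88.2353 intr=51.5047 cont=50.2952 V=51.5047[EX]; j=1 S=123.0320 intr=16.7080 cont=22.6181 V=22.6181[hold]; j=2 S=171.5512 intr=0.0000 cont=4.7394 V=4.7394[hold]; j=3 S=239.2045 intr=0.0000 cont=0.0000 V=0.0000[hold]  S*(3)=88.2353
k=2: j=0 S=104.1910 intr=35.5490 cont=37.1792 V=37.1792[hold]; j=1 S=145.2800 intr=0.0000 cont=13.8318 V=13.8318[hold]; j=2 S=202.5730 intr=0.0000 cont=2.4211 V=2.4211[hold]  S*(2)=-
k=1: j=0 S=123.0320 intr=16.7080 cont=25.6392 V=25.6392[hold]; j=1 S=171.5512 intr=0.0000 cont=8.2294 V=8.2294[hold]  S*(1)=-
k=0: j=0 S=145.2800 intr=0.0000 cont=17.0520 V=17.0520[hold]  S*(0)=-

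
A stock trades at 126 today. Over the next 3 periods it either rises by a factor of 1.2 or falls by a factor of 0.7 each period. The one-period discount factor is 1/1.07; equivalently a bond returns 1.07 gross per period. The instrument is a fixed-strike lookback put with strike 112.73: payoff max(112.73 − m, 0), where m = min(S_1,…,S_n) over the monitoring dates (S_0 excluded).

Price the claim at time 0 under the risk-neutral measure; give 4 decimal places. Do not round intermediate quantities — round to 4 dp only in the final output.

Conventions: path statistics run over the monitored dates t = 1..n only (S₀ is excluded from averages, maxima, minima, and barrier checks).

price = 9.8870

No-arbitrage gives p* = (R−d)/(u−d) = 0.7400: enumerate every path, weight its payoff by its p*-probability, and discount by R^3.
Enumerate all 2^3 = 8 price paths (U = up ×1.2, D = down ×0.7); each path with k up-moves has probability p*^k·(1−p*)^(3−k).
DDD: m=43.2180, payoff=69.5120, prob=0.017576
UDD: m=74.0880, payoff=38.6420, prob=0.050024
DUD: m=74.0880, payoff=38.6420, prob=0.050024
UUD: m=127.0080, payoff=0.0000, prob=0.142376
DDU: m=61.7400, payoff=50.9900, prob=0.050024
UDU: m=105.8400, payoff=6.8900, prob=0.142376
DUU: m=88.2000, payoff=24.5300, prob=0.142376
UUU: m=151.2000, payoff=0.0000, prob=0.405224
Price = Σ prob·payoff / R^3 = 12.111975 / 1.225043 = 9.8870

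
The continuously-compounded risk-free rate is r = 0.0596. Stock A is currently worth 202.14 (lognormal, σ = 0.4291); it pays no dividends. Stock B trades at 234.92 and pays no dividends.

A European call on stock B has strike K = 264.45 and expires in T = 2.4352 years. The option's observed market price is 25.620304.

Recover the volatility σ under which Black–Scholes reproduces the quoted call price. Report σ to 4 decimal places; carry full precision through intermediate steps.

sigma = 0.1555

At σ = 0.1555 the Black–Scholes value reproduces the quote:
σ√T = 0.1555·√2.4352 = 0.242660
d₁ = (ln(S/K) + (r+σ²/2)T) / (σ√T) = (ln(234.92/264.45) + (0.0596+0.1555²/2)·2.4352) / 0.242660 = (-0.118407 + 0.174580) / 0.242660 = 0.231487
d₂ = d₁ − σ√T = 0.231487 − 0.242660 = -0.011173
e^{−rT} = 0.864903
N(d₁) = 0.591532,  N(d₂) = 0.495543
V = S·N(d₁) − K·e^{−rT}·N(d₂) = 138.962660 − 113.342356 = 25.620304 (matching the quote); vega is positive throughout, so no other σ reproduces this price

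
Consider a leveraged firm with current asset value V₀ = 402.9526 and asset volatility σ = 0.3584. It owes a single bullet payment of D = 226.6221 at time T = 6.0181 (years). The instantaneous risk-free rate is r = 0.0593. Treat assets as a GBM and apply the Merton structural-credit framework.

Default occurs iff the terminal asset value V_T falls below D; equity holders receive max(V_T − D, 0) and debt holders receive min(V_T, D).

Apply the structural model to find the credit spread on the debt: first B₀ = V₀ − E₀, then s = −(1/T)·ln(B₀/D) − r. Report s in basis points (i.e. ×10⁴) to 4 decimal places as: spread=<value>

Work the structural quantities from V₀ = 402.9526 against face 226.6221:
d₁ = [ln(V₀/D) + (r + σ²/2)T] / (σ√T)
   = [ln(402.9526/226.6221) + (0.0593 + 0.5·0.3584²)·6.0181] / (0.3584·√6.0181)
   = [0.575535 + 0.743387] / 0.879220 = 1.500105
d₂ = d₁ − σ√T = 1.500105 − 0.879220 = 0.620884
N(d₁) = 0.933206,  N(d₂) = 0.732662,  e^(−rT) = 0.699861
E₀ = V₀·N(d₁) − D·e^(−rT)·N(d₂)
   = 402.9526·0.933206 − 226.6221·0.699861·0.732662 = 259.834777
B₀ = V₀ − E₀ = 402.9526 − 259.834777 = 143.117823
spread = −(1/T)·ln(B₀/D) − r = −(1/6.0181)·ln(143.117823/226.6221) − 0.0593 = 0.01707222
in basis points: 0.01707222 × 10⁴ = 170.7222 bp

spread=170.7222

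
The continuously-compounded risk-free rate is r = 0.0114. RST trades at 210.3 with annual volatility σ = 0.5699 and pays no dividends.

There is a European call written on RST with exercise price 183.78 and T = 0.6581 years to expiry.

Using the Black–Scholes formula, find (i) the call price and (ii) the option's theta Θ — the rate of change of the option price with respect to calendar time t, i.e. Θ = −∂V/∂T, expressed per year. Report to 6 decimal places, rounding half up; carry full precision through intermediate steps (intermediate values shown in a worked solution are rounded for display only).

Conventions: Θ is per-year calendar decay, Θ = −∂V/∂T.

σ√T = 0.5699·√0.6581 = 0.462322
d₁ = (ln(S/K) + (r+σ²/2)T) / (σ√T) = (ln(210.3/183.78) + (0.0114+0.5699²/2)·0.6581) / 0.462322 = (0.134796 + 0.114373) / 0.462322 = 0.538951
d₂ = d₁ − σ√T = 0.538951 − 0.462322 = 0.076629
e^{−rT} = 0.992526
N(d₁) = 0.705040,  N(d₂) = 0.530541
Call price V = S·N(d₁) − K·e^{−rT}·N(d₂) = 148.269833 − 96.773987 = 51.495845
φ(d₁) = (1/√(2π))·e^{−d₁²/2} = 0.345013
Θ = −S·φ(d₁)·σ/(2√T) − r·K·e^{−rT}·N(d₂) = −25.485768 − 1.103223 = -26.588991

price = 51.495845
Θ = -26.588991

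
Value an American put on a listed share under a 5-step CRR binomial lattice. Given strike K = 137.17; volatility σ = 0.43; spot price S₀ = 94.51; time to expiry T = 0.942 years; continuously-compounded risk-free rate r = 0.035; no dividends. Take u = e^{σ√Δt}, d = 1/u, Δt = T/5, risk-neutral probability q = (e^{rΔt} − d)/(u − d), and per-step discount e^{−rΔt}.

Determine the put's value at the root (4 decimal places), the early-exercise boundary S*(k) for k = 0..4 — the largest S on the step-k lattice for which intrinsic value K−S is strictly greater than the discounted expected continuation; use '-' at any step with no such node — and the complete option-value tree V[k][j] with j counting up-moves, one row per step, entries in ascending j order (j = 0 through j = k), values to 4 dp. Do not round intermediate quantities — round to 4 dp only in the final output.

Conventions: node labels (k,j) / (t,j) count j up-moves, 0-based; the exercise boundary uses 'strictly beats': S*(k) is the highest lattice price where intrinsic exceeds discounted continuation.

Δt=0.18840  u=1.20520  d=0.82974  q=0.47110  discount=0.99343
step 5 (expiry): payoffs max(K−S,0) = 100.0002 83.1810 58.7512 23.2670 0.0000 0.0000
step 4: (k=4,j=0): S=44.7969, K−S=92.3731, hold=91.4716 ⇒ V=92.3731 exercise | (k=4,j=1): S=65.0673, K−S=72.1027, hold=71.2012 ⇒ V=72.1027 exercise | (k=4,j=2): S=94.5100, K−S=42.6600, hold=41.7585 ⇒ V=42.6600 exercise | (k=4,j=3): S=137.2754, K−S=0.0000, hold=12.2251 ⇒ V=12.2251 continue | (k=4,j=4): S=199.3920, K−S=0.0000, hold=0.0000 ⇒ V=0.0000 continue  boundary S*=94.5100
step 3: (k=3,j=0): S=53.9890, K−S=83.1810, hold=82.2795 ⇒ V=83.1810 exercise | (k=3,j=1): S=78.4188, K−S=58.7512, hold=57.8497 ⇒ V=58.7512 exercise | (k=3,j=2): S=113.9030, K−S=23.2670, hold=28.1361 ⇒ V=28.1361 continue | (k=3,j=3): S=165.4437, K−S=0.0000, hold=6.4234 ⇒ V=6.4234 continue  boundary S*=78.4188
step 2: (k=2,j=0): S=65.0673, K−S=72.1027, hold=71.2012 ⇒ V=72.1027 exercise | (k=2,j=1): S=94.5100, K−S=42.6600, hold=44.0372 ⇒ V=44.0372 continue | (k=2,j=2): S=137.2754, K−S=0.0000, hold=17.7897 ⇒ V=17.7897 continue  boundary S*=65.0673
step 1: (k=1,j=0): S=78.4188, K−S=58.7512, hold=58.4942 ⇒ V=58.7512 exercise | (k=1,j=1): S=113.9030, K−S=23.2670, hold=31.4640 ⇒ V=31.4640 continue  boundary S*=78.4188
step 0: (k=0,j=0): S=94.5100, K−S=42.6600, hold=45.5947 ⇒ V=45.5947 continue  boundary S*=-

price = 45.5947
boundary = - 78.4188 65.0673 78.4188 94.5100
tree:
45.5947
58.7512 31.4640
72.1027 44.0372 17.7897
83.1810 58.7512 28.1361 6.4234
92.3731 72.1027 42.6600 12.2251 0.0000
100.0002 83.1810 58.7512 23.2670 0.0000 0.0000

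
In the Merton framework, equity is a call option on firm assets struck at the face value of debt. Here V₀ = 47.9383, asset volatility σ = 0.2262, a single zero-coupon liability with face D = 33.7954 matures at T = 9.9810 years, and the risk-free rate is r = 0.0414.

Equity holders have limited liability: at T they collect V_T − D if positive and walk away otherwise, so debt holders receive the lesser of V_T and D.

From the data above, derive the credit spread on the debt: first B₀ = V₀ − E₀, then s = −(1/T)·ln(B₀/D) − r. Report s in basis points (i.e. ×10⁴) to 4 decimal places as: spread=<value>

spread=76.4417

With assets at 47.9383 and a single debt payment of 33.7954 at 9.9810 years:
d₁ = [ln(V₀/D) + (r + σ²/2)T] / (σ√T)
   = [ln(47.9383/33.7954) + (0.0414 + 0.5·0.2262²)·9.9810] / (0.2262·√9.9810)
   = [0.349590 + 0.668560] / 0.714627 = 1.424728
d₂ = d₁ − σ√T = 1.424728 − 0.714627 = 0.710101
N(d₁) = 0.922882,  N(d₂) = 0.761179,  e^(−rT) = 0.661521
E₀ = V₀·N(d₁) − D·e^(−rT)·N(d₂)
   = 47.9383·0.922882 − 33.7954·0.661521·0.761179 = 27.224195
B₀ = V₀ − E₀ = 47.9383 − 27.224195 = 20.714105
spread = −(1/T)·ln(B₀/D) − r = −(1/9.9810)·ln(20.714105/33.7954) − 0.0414 = 0.00764417
in basis points: 0.00764417 × 10⁴ = 76.4417 bp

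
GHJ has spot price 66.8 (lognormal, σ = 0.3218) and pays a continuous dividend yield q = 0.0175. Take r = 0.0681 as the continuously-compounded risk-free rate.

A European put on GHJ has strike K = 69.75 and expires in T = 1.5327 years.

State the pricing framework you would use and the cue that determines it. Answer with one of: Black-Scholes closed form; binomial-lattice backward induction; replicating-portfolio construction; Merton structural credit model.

Key observation: the strike-69.75 put on GHJ is European-exercise on a continuously-modelled lognormal underlying, so its value is a single closed-form evaluation.

framework: Black-Scholes closed form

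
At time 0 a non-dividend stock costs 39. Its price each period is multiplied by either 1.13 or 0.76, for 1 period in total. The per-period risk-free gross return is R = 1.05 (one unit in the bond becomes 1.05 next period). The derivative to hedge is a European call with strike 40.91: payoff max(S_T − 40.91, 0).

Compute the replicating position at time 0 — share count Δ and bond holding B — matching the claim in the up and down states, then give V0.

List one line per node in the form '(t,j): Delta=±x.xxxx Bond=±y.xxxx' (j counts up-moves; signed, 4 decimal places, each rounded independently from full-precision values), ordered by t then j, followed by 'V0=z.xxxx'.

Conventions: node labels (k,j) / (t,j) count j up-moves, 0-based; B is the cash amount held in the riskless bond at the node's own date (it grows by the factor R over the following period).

Arbitrage-free pricing uses the up-move probability p* = (R−d)/(u−d) = 0.7838, discounting each step at R = 1.05.
Expiry values: V(1,0)=0.0000, V(1,1)=3.1600
  t=0,j=0: stock 39.0000 → up 44.0700 (V=3.1600), down 29.6400 (V=0.0000). Price 2.3588; hedge Δ=0.2190, bond B=-6.1817.
Sanity check at the root: Δ(0,0)·S0 + B(0,0) reproduces V0 = 2.3588.

(0,0): Delta=0.2190 Bond=-6.1817
V0=2.3588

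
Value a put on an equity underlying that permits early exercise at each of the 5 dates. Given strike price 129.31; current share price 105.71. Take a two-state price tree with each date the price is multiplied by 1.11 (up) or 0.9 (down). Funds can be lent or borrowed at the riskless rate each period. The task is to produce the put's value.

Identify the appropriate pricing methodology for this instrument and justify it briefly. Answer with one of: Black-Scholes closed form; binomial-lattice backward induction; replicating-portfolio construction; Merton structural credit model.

framework: binomial-lattice backward induction

Key observation: an American put (K = 129.31, S₀ = 105.71) on a 5-date tree has no closed form — the optimal stopping decision is embedded and must be resolved recursively from expiry.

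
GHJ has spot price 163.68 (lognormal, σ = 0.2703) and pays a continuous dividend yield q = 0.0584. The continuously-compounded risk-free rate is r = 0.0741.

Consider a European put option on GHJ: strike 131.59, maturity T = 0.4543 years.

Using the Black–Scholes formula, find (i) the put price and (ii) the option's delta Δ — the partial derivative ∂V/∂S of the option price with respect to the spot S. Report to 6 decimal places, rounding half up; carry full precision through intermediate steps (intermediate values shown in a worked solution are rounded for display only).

σ√T = 0.2703·√0.4543 = 0.182187
d₁ = (ln(S/K) + (r−q+σ²/2)T) / (σ√T) = (ln(163.68/131.59) + (0.0741−0.0584+0.2703²/2)·0.4543) / 0.182187 = (0.218222 + 0.023729) / 0.182187 = 1.328036
d₂ = d₁ − σ√T = 1.328036 − 0.182187 = 1.145849
e^{−rT} = 0.966897
e^{−qT} = 0.973818
N(−d₁) = 0.092083,  N(−d₂) = 0.125929
Put price V = K·e^{−rT}·N(−d₂) − S·e^{−qT}·N(−d₁) = 16.022430 − 14.677550 = 1.344880
Δ = −e^{−qT}·N(−d₁) = -0.089672

price = 1.344880
Δ = -0.089672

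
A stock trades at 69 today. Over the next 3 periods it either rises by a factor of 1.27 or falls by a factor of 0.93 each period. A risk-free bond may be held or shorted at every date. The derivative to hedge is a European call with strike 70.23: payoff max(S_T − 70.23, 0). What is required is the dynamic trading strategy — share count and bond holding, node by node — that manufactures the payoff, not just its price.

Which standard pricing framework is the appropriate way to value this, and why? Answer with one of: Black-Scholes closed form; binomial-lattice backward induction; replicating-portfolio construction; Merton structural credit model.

Key observation: since the answer must list Δ and B at each node of the 1.27/0.93 lattice on 69, the replicating-portfolio method — solving the two-state system at every node — is the one that applies.

framework: replicating-portfolio construction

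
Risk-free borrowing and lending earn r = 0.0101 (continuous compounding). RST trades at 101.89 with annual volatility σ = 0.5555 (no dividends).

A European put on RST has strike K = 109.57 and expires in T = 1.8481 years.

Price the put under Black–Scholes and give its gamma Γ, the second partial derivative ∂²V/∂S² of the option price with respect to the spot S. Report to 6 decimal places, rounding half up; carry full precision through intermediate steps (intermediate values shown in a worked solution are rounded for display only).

σ√T = 0.5555·√1.8481 = 0.755174
d₁ = (ln(S/K) + (r+σ²/2)T) / (σ√T) = (ln(101.89/109.57) + (0.0101+0.5555²/2)·1.8481) / 0.755174 = (-0.072670 + 0.303809) / 0.755174 = 0.306075
d₂ = d₁ − σ√T = 0.306075 − 0.755174 = -0.449099
e^{−rT} = 0.981507
N(−d₁) = 0.379774,  N(−d₂) = 0.673320
Put price V = K·e^{−rT}·N(−d₂) − S·N(−d₁) = 72.411343 − 38.695159 = 33.716184
φ(d₁) = (1/√(2π))·e^{−d₁²/2} = 0.380686
Γ = φ(d₁) / (S·σ·√T) = 0.004948

price = 33.716184
Γ = 0.004948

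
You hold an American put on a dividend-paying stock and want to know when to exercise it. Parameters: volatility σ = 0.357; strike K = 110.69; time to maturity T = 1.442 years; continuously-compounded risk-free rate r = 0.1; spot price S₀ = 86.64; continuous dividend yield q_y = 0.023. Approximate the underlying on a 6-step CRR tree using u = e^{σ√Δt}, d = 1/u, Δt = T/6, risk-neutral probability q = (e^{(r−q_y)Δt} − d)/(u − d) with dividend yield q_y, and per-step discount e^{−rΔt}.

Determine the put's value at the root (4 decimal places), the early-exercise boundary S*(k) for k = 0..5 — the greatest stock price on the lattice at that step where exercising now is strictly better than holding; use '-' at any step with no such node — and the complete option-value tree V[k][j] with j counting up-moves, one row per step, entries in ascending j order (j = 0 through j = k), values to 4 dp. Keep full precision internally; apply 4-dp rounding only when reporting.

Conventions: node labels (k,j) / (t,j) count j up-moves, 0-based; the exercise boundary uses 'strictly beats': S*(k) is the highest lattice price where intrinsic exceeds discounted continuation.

Δt=0.24033  u=1.19126  d=0.83944  q=0.50945  discount=0.97625
step 6 (expiry): payoffs max(K−S,0) = 80.3741 67.6684 49.6377 24.0500 0.0000 0.0000 0.0000
step 5: (k=5,j=0): S=36.1142, K−S=74.5758, hold=72.1463 ⇒ V=74.5758 exercise | (k=5,j=1): S=51.2501, K−S=59.4399, hold=57.0939 ⇒ V=59.4399 exercise | (k=5,j=2): S=72.7295, K−S=37.9605, hold=35.7329 ⇒ V=37.9605 exercise | (k=5,j=3): S=103.2111, K−S=7.4789, hold=11.5176 ⇒ V=11.5176 continue | (k=5,j=4): S=146.4679, K−S=0.0000, hold=0.0000 ⇒ V=0.0000 continue | (k=5,j=5): S=207.8541, K−S=0.0000, hold=0.0000 ⇒ V=0.0000 continue  boundary S*=72.7295
step 4: (k=4,j=0): S=43.0216, K−S=67.6684, hold=65.2770 ⇒ V=67.6684 exercise | (k=4,j=1): S=61.0523, K−S=49.6377, hold=47.3457 ⇒ V=49.6377 exercise | (k=4,j=2): S=86.6400, K−S=24.0500, hold=23.9077 ⇒ V=24.0500 exercise | (k=4,j=3): S=122.9517, K−S=0.0000, hold=5.5158 ⇒ V=5.5158 continue | (k=4,j=4): S=174.4820, K−S=0.0000, hold=0.0000 ⇒ V=0.0000 continue  boundary S*=86.6400
step 3: (k=3,j=0): S=51.2501, K−S=59.4399, hold=57.0939 ⇒ V=59.4399 exercise | (k=3,j=1): S=72.7295, K−S=37.9605, hold=35.7329 ⇒ V=37.9605 exercise | (k=3,j=2): S=103.2111, K−S=7.4789, hold=14.2609 ⇒ V=14.2609 continue | (k=3,j=3): S=146.4679, K−S=0.0000, hold=2.6416 ⇒ V=2.6416 continue  boundary S*=72.7295
step 2: (k=2,j=0): S=61.0523, K−S=49.6377, hold=47.3457 ⇒ V=49.6377 exercise | (k=2,j=1): S=86.6400, K−S=24.0500, hold=25.2721 ⇒ V=25.2721 continue | (k=2,j=2): S=122.9517, K−S=0.0000, hold=8.1434 ⇒ V=8.1434 continue  boundary S*=61.0523
step 1: (k=1,j=0): S=72.7295, K−S=37.9605, hold=36.3407 ⇒ V=37.9605 exercise | (k=1,j=1): S=103.2111, K−S=7.4789, hold=16.1530 ⇒ V=16.1530 continue  boundary S*=72.7295
step 0: (k=0,j=0): S=86.6400, K−S=24.0500, hold=26.2131 ⇒ V=26.2131 continue  boundary S*=-

price = 26.2131
boundary = - 72.7295 61.0523 72.7295 86.6400 72.7295
tree:
26.2131
37.9605 16.1530
49.6377 25.2721 8.1434
59.4399 37.9605 14.2609 2.6416
67.6684 49.6377 24.0500 5.5158 0.0000
74.5758 59.4399 37.9605 11.5176 0.0000 0.0000
80.3741 67.6684 49.6377 24.0500 0.0000 0.0000 0.0000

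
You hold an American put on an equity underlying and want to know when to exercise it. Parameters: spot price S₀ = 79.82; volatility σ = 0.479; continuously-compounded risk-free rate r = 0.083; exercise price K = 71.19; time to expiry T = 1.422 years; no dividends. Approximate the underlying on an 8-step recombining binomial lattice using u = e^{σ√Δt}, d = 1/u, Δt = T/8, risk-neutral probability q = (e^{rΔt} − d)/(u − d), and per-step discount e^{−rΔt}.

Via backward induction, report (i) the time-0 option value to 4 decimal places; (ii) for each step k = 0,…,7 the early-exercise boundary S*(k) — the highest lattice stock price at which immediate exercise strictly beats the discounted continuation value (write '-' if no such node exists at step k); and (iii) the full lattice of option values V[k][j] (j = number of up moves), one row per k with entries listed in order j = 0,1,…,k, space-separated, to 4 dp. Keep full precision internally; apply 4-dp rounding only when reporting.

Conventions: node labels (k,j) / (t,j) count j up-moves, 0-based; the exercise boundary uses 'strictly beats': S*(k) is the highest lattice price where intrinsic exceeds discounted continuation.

price = 9.9259
boundary = - - - 43.5508 35.5870 43.5508 35.5870 43.5508
tree:
9.9259
14.4126 5.4886
20.3087 8.6231 2.3443
27.6392 13.1840 4.0676 0.5950
35.6030 19.4912 6.9227 1.1752 0.0000
42.1105 27.6392 11.4775 2.3215 0.0000 0.0000
47.4281 35.6030 18.3321 4.5857 0.0000 0.0000 0.0000
51.7733 42.1105 27.6392 9.0583 0.0000 0.0000 0.0000 0.0000
55.3239 47.4281 35.6030 17.8931 0.0000 0.0000 0.0000 0.0000 0.0000

Δt=0.17775, u=1.22378, d=0.81714, q=0.48623, disc=e^(-rΔt)=0.98536
k=8 terminal: V=max(K-S,0) → 55.3239 47.4281 35.6030 17.8931 0.0000 0.0000 0.0000 0.0000 0.0000
k=7: j=0 S=19.4167 intr=51.7733 cont=50.7307 V=51.7733[EX]; j=1 S=29.0795 intr=42.1105 cont=41.0680 V=42.1105[EX]; j=2 S=43.5508 intr=27.6392 cont=26.5966 V=27.6392[EX]; j=3 S=65.2239 intr=5.9661 cont=9.0583 V=9.0583[hold]; j=4 S=97.6825 intr=0.0000 cont=0.0000 V=0.0000[hold]; j=5 S=146.2941 intr=0.0000 cont=0.0000 V=0.0000[hold]; j=6 S=219.0973 intr=0.0000 cont=0.0000 V=0.0000[hold]; j=7 S=328.1309 intr=0.0000 cont=0.0000 V=0.0000[hold]  S*(7)=43.5508
k=6: j=0 S=23.7619 intr=47.4281 cont=46.3855 V=47.4281[EX]; j=1 S=35.5870 intr=35.6030 cont=34.5604 V=35.6030[EX]; j=2 S=53.2969 intr=17.8931 cont=18.3321 V=18.3321[hold]; j=3 S=79.8200 intr=0.0000 cont=4.5857 V=4.5857[hold]; j=4 S=119.5424 intr=0.0000 cont=0.0000 V=0.0000[hold]; j=5 S=179.0325 intr=0.0000 cont=0.0000 V=0.0000[hold]; j=6 S=268.1279 intr=0.0000 cont=0.0000 V=0.0000[hold]  S*(6)=35.5870
k=5: j=0 S=29.0795 intr=42.1105 cont=41.0680 V=42.1105[EX]; j=1 S=43.5508 intr=27.6392 cont=26.8069 V=27.6392[EX]; j=2 S=65.2239 intr=5.9661 cont=11.4775 V=11.4775[hold]; j=3 S=97.6825 intr=0.0000 cont=2.3215 V=2.3215[hold]; j=4 S=146.2941 intr=0.0000 cont=0.0000 V=0.0000[hold]; j=5 S=219.0973 intr=0.0000 cont=0.0000 V=0.0000[hold]  S*(5)=43.5508
k=4: j=0 S=35.5870 intr=35.6030 cont=34.5604 V=35.6030[EX]; j=1 S=53.2969 intr=17.8931 cont=19.4912 V=19.4912[hold]; j=2 S=79.8200 intr=0.0000 cont=6.9227 V=6.9227[hold]; j=3 S=119.5424 intr=0.0000 cont=1.1752 V=1.1752[hold]; j=4 S=179.0325 intr=0.0000 cont=0.0000 V=0.0000[hold]  S*(4)=35.5870
k=3: j=0 S=43.5508 intr=27.6392 cont=27.3622 V=27.6392[EX]; j=1 S=65.2239 intr=5.9661 cont=13.1840 V=13.1840[hold]; j=2 S=97.6825 intr=0.0000 cont=4.0676 V=4.0676[hold]; j=3 S=146.2941 intr=0.0000 cont=0.5950 V=0.5950[hold]  S*(3)=43.5508
k=2: j=0 S=53.2969 intr=17.8931 cont=20.3087 V=20.3087[hold]; j=1 S=79.8200 intr=0.0000 cont=8.6231 V=8.6231[hold]; j=2 S=119.5424 intr=0.0000 cont=2.3443 V=2.3443[hold]  S*(2)=-
k=1: j=0 S=65.2239 intr=5.9661 cont=14.4126 V=14.4126[hold]; j=1 S=97.6825 intr=0.0000 cont=5.4886 V=5.4886[hold]  S*(1)=-
k=0: j=0 S=79.8200 intr=0.0000 cont=9.9259 V=9.9259[hold]  S*(0)=-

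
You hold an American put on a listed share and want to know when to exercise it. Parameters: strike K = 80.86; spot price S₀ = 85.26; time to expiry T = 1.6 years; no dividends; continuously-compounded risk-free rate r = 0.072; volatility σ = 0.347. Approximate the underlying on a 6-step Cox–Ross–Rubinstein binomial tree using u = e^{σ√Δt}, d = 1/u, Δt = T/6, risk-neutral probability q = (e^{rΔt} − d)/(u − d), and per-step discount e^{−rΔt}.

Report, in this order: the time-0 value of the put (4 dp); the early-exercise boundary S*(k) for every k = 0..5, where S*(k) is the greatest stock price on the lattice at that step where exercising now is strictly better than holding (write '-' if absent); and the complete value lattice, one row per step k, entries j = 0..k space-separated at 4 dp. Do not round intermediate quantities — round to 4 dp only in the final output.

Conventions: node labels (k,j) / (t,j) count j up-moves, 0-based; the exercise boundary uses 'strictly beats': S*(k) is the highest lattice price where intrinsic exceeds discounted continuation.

Δt=0.26667  u=1.19625  d=0.83595  q=0.50913  discount=0.98098
step 6 (expiry): payoffs max(K−S,0) = 51.7650 39.2248 21.2797 0.0000 0.0000 0.0000 0.0000
step 5: (k=5,j=0): S=34.8048, K−S=46.0552, hold=44.5175 ⇒ V=46.0552 exercise | (k=5,j=1): S=49.8060, K−S=31.0540, hold=29.5163 ⇒ V=31.0540 exercise | (k=5,j=2): S=71.2728, K−S=9.5872, hold=10.2470 ⇒ V=10.2470 continue | (k=5,j=3): S=101.9921, K−S=0.0000, hold=0.0000 ⇒ V=0.0000 continue | (k=5,j=4): S=145.9517, K−S=0.0000, hold=0.0000 ⇒ V=0.0000 continue | (k=5,j=5): S=208.8582, K−S=0.0000, hold=0.0000 ⇒ V=0.0000 continue  boundary S*=49.8060
step 4: (k=4,j=0): S=41.6352, K−S=39.2248, hold=37.6871 ⇒ V=39.2248 exercise | (k=4,j=1): S=59.5803, K−S=21.2797, hold=20.0715 ⇒ V=21.2797 exercise | (k=4,j=2): S=85.2600, K−S=0.0000, hold=4.9343 ⇒ V=4.9343 continue | (k=4,j=3): S=122.0079, K−S=0.0000, hold=0.0000 ⇒ V=0.0000 continue | (k=4,j=4): S=174.5944, K−S=0.0000, hold=0.0000 ⇒ V=0.0000 continue  boundary S*=59.5803
step 3: (k=3,j=0): S=49.8060, K−S=31.0540, hold=29.5163 ⇒ V=31.0540 exercise | (k=3,j=1): S=71.2728, K−S=9.5872, hold=12.7114 ⇒ V=12.7114 continue | (k=3,j=2): S=101.9921, K−S=0.0000, hold=2.3761 ⇒ V=2.3761 continue | (k=3,j=3): S=145.9517, K−S=0.0000, hold=0.0000 ⇒ V=0.0000 continue  boundary S*=49.8060
step 2: (k=2,j=0): S=59.5803, K−S=21.2797, hold=21.3024 ⇒ V=21.3024 continue | (k=2,j=1): S=85.2600, K−S=0.0000, hold=7.3078 ⇒ V=7.3078 continue | (k=2,j=2): S=122.0079, K−S=0.0000, hold=1.1442 ⇒ V=1.1442 continue  boundary S*=-
step 1: (k=1,j=0): S=71.2728, K−S=9.5872, hold=13.9078 ⇒ V=13.9078 continue | (k=1,j=1): S=101.9921, K−S=0.0000, hold=4.0904 ⇒ V=4.0904 continue  boundary S*=-
step 0: (k=0,j=0): S=85.2600, K−S=0.0000, hold=8.7401 ⇒ V=8.7401 continue  boundary S*=-

price = 8.7401
boundary = - - - 49.8060 59.5803 49.8060
tree:
8.7401
13.9078 4.0904
21.3024 7.3078 1.1442
31.0540 12.7114 2.3761 0.0000
39.2248 21.2797 4.9343 0.0000 0.0000
46.0552 31.0540 10.2470 0.0000 0.0000 0.0000
51.7650 39.2248 21.2797 0.0000 0.0000 0.0000 0.0000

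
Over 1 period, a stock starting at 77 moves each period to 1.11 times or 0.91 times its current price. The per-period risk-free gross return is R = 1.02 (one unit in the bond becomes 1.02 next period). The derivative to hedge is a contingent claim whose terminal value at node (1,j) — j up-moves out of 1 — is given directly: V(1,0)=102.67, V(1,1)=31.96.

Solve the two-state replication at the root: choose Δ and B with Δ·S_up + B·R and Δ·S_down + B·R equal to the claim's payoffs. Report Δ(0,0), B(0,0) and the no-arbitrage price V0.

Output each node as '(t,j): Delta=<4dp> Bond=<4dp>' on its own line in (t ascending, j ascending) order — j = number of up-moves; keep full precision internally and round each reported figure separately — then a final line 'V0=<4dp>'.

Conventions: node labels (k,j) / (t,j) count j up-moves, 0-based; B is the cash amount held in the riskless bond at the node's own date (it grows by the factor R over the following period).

Arbitrage-free pricing uses the up-move probability p* = (R−d)/(u−d) = 0.5500, discounting each step at R = 1.02.
Terminal payoffs: V(1,0)=102.6700, V(1,1)=31.9600
(0,0): S=77.0000. Δ = (V_up−V_dn)/(S_up−S_dn) = (31.9600−102.6700)/(85.4700−70.0700) = -4.5916. V = [p*·31.9600 + (1−p*)·102.6700]/1.02 = 62.5289. B = V − Δ·S = 416.0789.
As a check, the time-0 holding Δ(0,0)·S0 + B(0,0) comes to 62.5289 — exactly V0.

(0,0): Delta=-4.5916 Bond=416.0789
V0=62.5289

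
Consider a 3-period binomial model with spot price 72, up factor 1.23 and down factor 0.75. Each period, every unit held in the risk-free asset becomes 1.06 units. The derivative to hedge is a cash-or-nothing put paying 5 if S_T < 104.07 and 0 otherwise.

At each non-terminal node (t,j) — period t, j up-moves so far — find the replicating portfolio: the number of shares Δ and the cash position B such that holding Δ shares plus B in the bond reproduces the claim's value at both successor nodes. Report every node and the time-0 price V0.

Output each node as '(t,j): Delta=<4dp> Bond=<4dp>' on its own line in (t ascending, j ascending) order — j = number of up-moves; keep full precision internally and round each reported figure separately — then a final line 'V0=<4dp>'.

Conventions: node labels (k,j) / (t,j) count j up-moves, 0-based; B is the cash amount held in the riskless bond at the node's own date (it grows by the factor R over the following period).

Arbitrage-free pricing uses the up-move probability p* = (R−d)/(u−d) = 0.6458, discounting each step at R = 1.06.
Payoffs at expiry: V(3,0)=5.0000, V(3,1)=5.0000, V(3,2)=5.0000, V(3,3)=0.0000
  t=2,j=0: stock 40.5000 → up 49.8150 (V=5.0000), down 30.3750 (V=5.0000). Price 4.7170; hedge Δ=0.0000, bond B=4.7170.
  t=2,j=1: stock 66.4200 → up 81.6966 (V=5.0000), down 49.8150 (V=5.0000). Price 4.7170; hedge Δ=0.0000, bond B=4.7170.
  t=2,j=2: stock 108.9288 → up 133.9824 (V=0.0000), down 81.6966 (V=5.0000). Price 1.6706; hedge Δ=-0.0956, bond B=12.0873.
  t=1,j=0: stock 54.0000 → up 66.4200 (V=4.7170), down 40.5000 (V=4.7170). Price 4.4500; hedge Δ=0.0000, bond B=4.4500.
  t=1,j=1: stock 88.5600 → up 108.9288 (V=1.6706), down 66.4200 (V=4.7170). Price 2.5939; hedge Δ=-0.0717, bond B=8.9405.
  t=0,j=0: stock 72.0000 → up 88.5600 (V=2.5939), down 54.0000 (V=4.4500). Price 3.0672; hedge Δ=-0.0537, bond B=6.9341.
Verification: the root portfolio costs Δ(0,0)·S0 + B(0,0) = 3.0672, matching V0.

(0,0): Delta=-0.0537 Bond=6.9341
(1,0): Delta=0.0000 Bond=4.4500
(1,1): Delta=-0.0717 Bond=8.9405
(2,0): Delta=0.0000 Bond=4.7170
(2,1): Delta=0.0000 Bond=4.7170
(2,2): Delta=-0.0956 Bond=12.0873
V0=3.0672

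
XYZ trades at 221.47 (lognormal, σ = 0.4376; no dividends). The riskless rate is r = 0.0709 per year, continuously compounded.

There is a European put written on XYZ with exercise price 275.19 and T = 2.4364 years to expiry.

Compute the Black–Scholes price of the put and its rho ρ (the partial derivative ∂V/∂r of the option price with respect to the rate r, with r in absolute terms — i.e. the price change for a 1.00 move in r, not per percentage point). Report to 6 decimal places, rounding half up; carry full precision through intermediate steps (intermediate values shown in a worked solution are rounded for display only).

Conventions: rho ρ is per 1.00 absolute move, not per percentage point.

price = 65.696254
ρ = -371.091911

σ√T = 0.4376·√2.4364 = 0.683049
d₁ = (ln(S/K) + (r+σ²/2)T) / (σ√T) = (ln(221.47/275.19) + (0.0709+0.4376²/2)·2.4364) / 0.683049 = (-0.217175 + 0.406018) / 0.683049 = 0.276472
d₂ = d₁ − σ√T = 0.276472 − 0.683049 = -0.406577
e^{−rT} = 0.841356
N(−d₁) = 0.391093,  N(−d₂) = 0.657840
Put price V = K·e^{−rT}·N(−d₂) − S·N(−d₁) = 152.311571 − 86.615316 = 65.696254
ρ = −K·T·e^{−rT}·N(−d₂) = -371.091911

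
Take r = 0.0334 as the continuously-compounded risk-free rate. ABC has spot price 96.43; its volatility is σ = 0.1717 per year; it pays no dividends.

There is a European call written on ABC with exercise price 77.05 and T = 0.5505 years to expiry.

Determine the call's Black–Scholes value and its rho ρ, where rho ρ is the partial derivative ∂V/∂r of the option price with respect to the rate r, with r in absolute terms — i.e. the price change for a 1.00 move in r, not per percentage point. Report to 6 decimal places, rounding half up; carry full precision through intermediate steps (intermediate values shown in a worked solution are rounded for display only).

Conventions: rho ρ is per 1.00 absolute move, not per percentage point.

σ√T = 0.1717·√0.5505 = 0.127394
d₁ = (ln(S/K) + (r+σ²/2)T) / (σ√T) = (ln(96.43/77.05) + (0.0334+0.1717²/2)·0.5505) / 0.127394 = (0.224363 + 0.026501) / 0.127394 = 1.969199
d₂ = d₁ − σ√T = 1.969199 − 0.127394 = 1.841805
e^{−rT} = 0.981781
N(d₁) = 0.975535,  N(d₂) = 0.967248
Call price V = S·N(d₁) − K·e^{−rT}·N(d₂) = 94.070828 − 73.168695 = 20.902133
ρ = K·T·e^{−rT}·N(d₂) = 40.279367

price = 20.902133
ρ = 40.279367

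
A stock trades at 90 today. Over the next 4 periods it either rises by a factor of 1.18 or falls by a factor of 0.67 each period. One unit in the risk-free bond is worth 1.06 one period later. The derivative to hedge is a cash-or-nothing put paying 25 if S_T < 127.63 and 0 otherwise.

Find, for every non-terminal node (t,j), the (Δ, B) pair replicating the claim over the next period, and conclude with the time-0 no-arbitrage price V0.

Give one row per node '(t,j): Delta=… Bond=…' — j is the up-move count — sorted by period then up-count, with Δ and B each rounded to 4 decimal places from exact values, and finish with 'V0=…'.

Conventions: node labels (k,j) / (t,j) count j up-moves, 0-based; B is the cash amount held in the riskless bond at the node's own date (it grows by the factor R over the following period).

Risk-neutral probability p* = (R−d)/(u−d) = (1.06−0.67)/(1.18−0.67) = 0.7647.
Terminal payoffs: V(4,0)=25.0000, V(4,1)=25.0000, V(4,2)=25.0000, V(4,3)=25.0000, V(4,4)=0.0000
  t=3,j=0: stock 27.0687 → up 31.9410 (V=25.0000), down 18.1360 (V=25.0000). Price 23.5849; hedge Δ=0.0000, bond B=23.5849.
  t=3,j=1: stock 47.6732 → up 56.2544 (V=25.0000), down 31.9410 (V=25.0000). Price 23.5849; hedge Δ=0.0000, bond B=23.5849.
  t=3,j=2: stock 83.9617 → up 99.0748 (V=25.0000), down 56.2544 (V=25.0000). Price 23.5849; hedge Δ=0.0000, bond B=23.5849.
  t=3,j=3: stock 147.8729 → up 174.4900 (V=0.0000), down 99.0748 (V=25.0000). Price 5.5494; hedge Δ=-0.3315, bond B=54.5690.
  t=2,j=0: stock 40.4010 → up 47.6732 (V=23.5849), down 27.0687 (V=23.5849). Price 22.2499; hedge Δ=0.0000, bond B=22.2499.
  t=2,j=1: stock 71.1540 → up 83.9617 (V=23.5849), down 47.6732 (V=23.5849). Price 22.2499; hedge Δ=0.0000, bond B=22.2499.
  t=2,j=2: stock 125.3160 → up 147.8729 (V=5.5494), down 83.9617 (V=23.5849). Price 9.2387; hedge Δ=-0.2822, bond B=44.6025.
  t=1,j=0: stock 60.3000 → up 71.1540 (V=22.2499), down 40.4010 (V=22.2499). Price 20.9905; hedge Δ=0.0000, bond B=20.9905.
  t=1,j=1: stock 106.2000 → up 125.3160 (V=9.2387), down 71.1540 (V=22.2499). Price 11.6039; hedge Δ=-0.2402, bond B=37.1161.
  t=0,j=0: stock 90.0000 → up 106.2000 (V=11.6039), down 60.3000 (V=20.9905). Price 13.0307; hedge Δ=-0.2045, bond B=31.4357.
Verification: the root portfolio costs Δ(0,0)·S0 + B(0,0) = 13.0307, matching V0.

(0,0): Delta=-0.2045 Bond=31.4357
(1,0): Delta=0.0000 Bond=20.9905
(1,1): Delta=-0.2402 Bond=37.1161
(2,0): Delta=0.0000 Bond=22.2499
(2,1): Delta=0.0000 Bond=22.2499
(2,2): Delta=-0.2822 Bond=44.6025
(3,0): Delta=0.0000 Bond=23.5849
(3,1): Delta=0.0000 Bond=23.5849
(3,2): Delta=0.0000 Bond=23.5849
(3,3): Delta=-0.3315 Bond=54.5690
V0=13.0307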